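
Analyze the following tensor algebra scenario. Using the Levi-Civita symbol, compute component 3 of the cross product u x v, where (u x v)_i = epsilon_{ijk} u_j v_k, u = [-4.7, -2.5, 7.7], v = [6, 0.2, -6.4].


(u x v)_3 = sum_{j,k} epsilon_{3jk} u_j v_k. Only permutations of (1,2,3) contribute; the two non-zero terms are:
eps_{312} u_1 v_2 = 1 * -4.7 * 0.2 = -0.94
eps_{321} u_2 v_1 = -1 * -2.5 * 6 = 15
(u x v)_3 = 14.06

14.06


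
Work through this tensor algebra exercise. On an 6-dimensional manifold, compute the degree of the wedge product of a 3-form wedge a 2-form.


The degree of a wedge product is the sum of the degrees of the individual forms.
Degrees: 3, 2
Total degree = 3 + 2 = 5

5


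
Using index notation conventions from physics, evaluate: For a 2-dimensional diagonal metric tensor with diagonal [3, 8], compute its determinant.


For a diagonal metric, the determinant is the product of diagonal entries.
Diagonal entries: 3, 8
det(g) = 3 * 8 = 24

24


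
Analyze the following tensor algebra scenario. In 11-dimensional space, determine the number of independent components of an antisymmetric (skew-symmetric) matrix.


An antisymmetric rank-2 tensor satisfies A_{ij} = -A_{ji}, so diagonal entries are zero.
The independent components are the upper-triangular entries: C(n, 2) = n(n-1)/2.
n = 11
C(11, 2) = 11 * 10 / 2 = 110 / 2 = 55

55


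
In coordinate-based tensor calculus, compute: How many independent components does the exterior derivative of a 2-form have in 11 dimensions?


The exterior derivative of a p-form is a (p+1)-form.
Its number of independent components is C(n, p+1).
n = 11, p+1 = 3
C(11, 3) = 165

165


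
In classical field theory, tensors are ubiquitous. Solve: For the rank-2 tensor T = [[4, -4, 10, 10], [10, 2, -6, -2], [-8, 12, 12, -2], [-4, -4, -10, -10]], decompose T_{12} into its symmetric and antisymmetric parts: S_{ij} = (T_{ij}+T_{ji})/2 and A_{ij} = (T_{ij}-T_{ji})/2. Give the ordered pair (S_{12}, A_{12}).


T_{12} = -4
T_{21} = 10
S_{12} = (-4 + 10)/2 = 6/2 = 3
A_{12} = (-4 - 10)/2 = -14/2 = -7
Check: S + A = 3 + -7 = -4 = T_{12}.

(3, -7)


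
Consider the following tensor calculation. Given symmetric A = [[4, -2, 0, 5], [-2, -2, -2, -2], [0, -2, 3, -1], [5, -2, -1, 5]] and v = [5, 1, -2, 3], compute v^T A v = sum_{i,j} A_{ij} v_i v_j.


First compute Av:
(Av)_1 = 4*5 + -2*1 + 0*-2 + 5*3 = 33
(Av)_2 = -2*5 + -2*1 + -2*-2 + -2*3 = -14
(Av)_3 = 0*5 + -2*1 + 3*-2 + -1*3 = -11
(Av)_4 = 5*5 + -2*1 + -1*-2 + 5*3 = 40
Av = [33, -14, -11, 40]
Then v^T (Av) = 5*33 + 1*-14 + -2*-11 + 3*40
= 165 + -14 + 22 + 120 = 293

293


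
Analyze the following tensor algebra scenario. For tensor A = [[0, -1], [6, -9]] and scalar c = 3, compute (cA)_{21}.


Scalar multiplication: (cA)_{ij} = c * A_{ij}.
c = 3
A_{21} = 6
(cA)_{21} = 3 * 6 = 18

18


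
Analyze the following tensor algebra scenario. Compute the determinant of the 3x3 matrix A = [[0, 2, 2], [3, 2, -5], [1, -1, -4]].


Expanding along the first row, det(A) = a11*M_11 - a12*M_12 + a13*M_13, where M_1j is the (1,j) minor.
Minor M_11 = 2*-4 - -5*-1 = -13
Minor M_12 = 3*-4 - -5*1 = -7
Minor M_13 = 3*-1 - 2*1 = -5
det = 0*(-13) - 2*(-7) + 2*(-5)
    = 0 - -14 + -10
    = 4

4


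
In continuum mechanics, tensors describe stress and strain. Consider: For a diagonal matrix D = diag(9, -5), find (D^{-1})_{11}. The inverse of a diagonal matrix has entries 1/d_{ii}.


For a diagonal matrix, the inverse has entries (D^{-1})_{ii} = 1/d_{ii}.
The diagonal entries are: d_{11} = 9, d_{22} = -5
We need (D^{-1})_{11} = 1/d_{11} = 1/9 = 1/9

1/9


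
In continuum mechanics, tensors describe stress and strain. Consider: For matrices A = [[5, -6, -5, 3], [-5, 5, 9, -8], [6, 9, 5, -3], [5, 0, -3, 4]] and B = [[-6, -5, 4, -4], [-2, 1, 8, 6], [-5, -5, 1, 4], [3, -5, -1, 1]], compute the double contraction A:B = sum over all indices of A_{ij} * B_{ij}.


A:B = sum over all i,j of A_{ij} * B_{ij}.
Row 1: 5*-6=-30, -6*-5=30, -5*4=-20, 3*-4=-12 => row sum = -32
Row 2: -5*-2=10, 5*1=5, 9*8=72, -8*6=-48 => row sum = 39
Row 3: 6*-5=-30, 9*-5=-45, 5*1=5, -3*4=-12 => row sum = -82
Row 4: 5*3=15, 0*-5=0, -3*-1=3, 4*1=4 => row sum = 22
Total = -32 + 39 + -82 + 22 = -53

-53


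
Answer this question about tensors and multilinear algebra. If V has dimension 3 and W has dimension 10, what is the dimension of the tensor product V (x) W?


The dimension of a tensor product is the product of dimensions.
dim(V) = 3, dim(W) = 10
dim(V (x) W) = 3 * 10 = 30

30


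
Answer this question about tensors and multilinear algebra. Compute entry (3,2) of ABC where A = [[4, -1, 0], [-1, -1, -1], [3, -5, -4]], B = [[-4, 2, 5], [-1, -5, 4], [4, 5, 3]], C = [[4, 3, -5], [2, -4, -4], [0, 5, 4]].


(ABC)_{32} = sum_m (AB)_{3m} C_{m2}. First compute row 3 of AB.
(AB)_{31} = 3*-4 + -5*-1 + -4*4 = -23
(AB)_{32} = 3*2 + -5*-5 + -4*5 = 11
(AB)_{33} = 3*5 + -5*4 + -4*3 = -17
Now contract with column 2 of C:
(AB)_{31} * C_{12} = -23 * 3 = -69
(AB)_{32} * C_{22} = 11 * -4 = -44
(AB)_{33} * C_{32} = -17 * 5 = -85
(ABC)_{32} = -69 + -44 + -85 = -198

-198


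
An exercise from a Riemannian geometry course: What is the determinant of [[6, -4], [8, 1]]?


For a 2x2 matrix [[a, b], [c, d]], det = a*d - b*c.
a = 6, b = -4, c = 8, d = 1
a*d = 6 * 1 = 6
b*c = -4 * 8 = -32
det = 6 - -32 = 38

38


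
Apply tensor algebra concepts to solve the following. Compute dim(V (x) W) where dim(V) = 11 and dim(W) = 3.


The dimension of a tensor product is the product of dimensions.
dim(V) = 11, dim(W) = 3
dim(V (x) W) = 11 * 3 = 33

33


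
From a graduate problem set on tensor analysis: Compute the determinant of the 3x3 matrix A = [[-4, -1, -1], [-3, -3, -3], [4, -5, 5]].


Expanding along the first row, det(A) = a11*M_11 - a12*M_12 + a13*M_13, where M_1j is the (1,j) minor.
Minor M_11 = -3*5 - -3*-5 = -30
Minor M_12 = -3*5 - -3*4 = -3
Minor M_13 = -3*-5 - -3*4 = 27
det = -4*(-30) - -1*(-3) + -1*(27)
    = 120 - 3 + -27
    = 90

90


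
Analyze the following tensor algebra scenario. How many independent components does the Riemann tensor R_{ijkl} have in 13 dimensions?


The Riemann tensor in d dimensions has d^2(d^2 - 1)/12 independent components.
d = 13, so d^2 = 169
d^2 - 1 = 168
d^2(d^2 - 1) = 169 * 168 = 28392
Divide by 12: 28392 / 12 = 2366

2366


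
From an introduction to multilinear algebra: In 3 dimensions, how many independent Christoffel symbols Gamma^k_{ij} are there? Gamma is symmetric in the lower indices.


Christoffel symbols Gamma^k_{ij} are symmetric in i,j, so there are d * d(d+1)/2 independent symbols.
d = 3
d(d+1)/2 = 3 * 4 / 2 = 6
Total = 3 * 6 = 18

18


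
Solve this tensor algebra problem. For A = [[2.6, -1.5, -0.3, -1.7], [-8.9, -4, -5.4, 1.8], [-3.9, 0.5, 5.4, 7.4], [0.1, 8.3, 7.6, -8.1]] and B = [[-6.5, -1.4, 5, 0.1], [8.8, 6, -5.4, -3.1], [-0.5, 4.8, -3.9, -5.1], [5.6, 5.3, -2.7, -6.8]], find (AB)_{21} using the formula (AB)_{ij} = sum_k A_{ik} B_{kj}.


(AB)_{ij} = sum_k A_{ik} B_{kj}.
For i=2, j=1:
A_{21} * B_{11} = -8.9 * -6.5 = 57.85
A_{22} * B_{21} = -4 * 8.8 = -35.2
A_{23} * B_{31} = -5.4 * -0.5 = 2.7
A_{24} * B_{41} = 1.8 * 5.6 = 10.08
Sum = 57.85 + -35.2 + 2.7 + 10.08 = 35.43

35.43


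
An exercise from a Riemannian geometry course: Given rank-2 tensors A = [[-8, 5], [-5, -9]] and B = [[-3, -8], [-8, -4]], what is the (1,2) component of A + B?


Tensor addition is component-wise: (A + B)_{ij} = A_{ij} + B_{ij}.
A_{12} = 5
B_{12} = -8
(A + B)_{12} = 5 + -8 = -3

-3


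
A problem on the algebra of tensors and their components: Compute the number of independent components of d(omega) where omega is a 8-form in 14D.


The exterior derivative of a p-form is a (p+1)-form.
Its number of independent components is C(n, p+1).
n = 14, p+1 = 9
C(14, 9) = 2002

2002


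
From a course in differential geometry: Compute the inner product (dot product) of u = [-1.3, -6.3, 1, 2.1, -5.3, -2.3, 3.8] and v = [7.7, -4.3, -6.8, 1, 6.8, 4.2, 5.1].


The inner product u . v = sum of u_i * v_i.
Term-by-term: -1.3 * 7.7, -6.3 * -4.3, 1 * -6.8, 2.1 * 1, -5.3 * 6.8, -2.3 * 4.2, 3.8 * 5.1
Products: -10.01, 27.09, -6.8, 2.1, -36.04, -9.66, 19.38
Sum = -10.01 + 27.09 + -6.8 + 2.1 + -36.04 + -9.66 + 19.38 = -13.94

-13.94


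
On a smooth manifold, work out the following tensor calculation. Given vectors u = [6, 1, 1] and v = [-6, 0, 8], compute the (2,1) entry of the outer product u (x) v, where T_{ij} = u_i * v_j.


The outer product entry T_{ij} = u_i * v_j.
We need i=2, j=1.
u_2 = 1, v_1 = -6
T_{2,1} = 1 * -6 = -6

-6


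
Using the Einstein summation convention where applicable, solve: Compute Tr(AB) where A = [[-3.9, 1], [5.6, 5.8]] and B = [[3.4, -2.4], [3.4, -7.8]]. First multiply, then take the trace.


Tr(AB) = sum_i (AB)_{ii} where (AB)_{ii} = sum_k A_{ik} B_{ki}.
(AB)_{11} = -3.9*3.4 + 1*3.4 = -9.86
(AB)_{22} = 5.6*-2.4 + 5.8*-7.8 = -58.68
Tr(AB) = -9.86 + -58.68 = -68.54

-68.54


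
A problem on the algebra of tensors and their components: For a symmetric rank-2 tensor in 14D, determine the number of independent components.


A symmetric rank-2 tensor in d dimensions has d(d+1)/2 independent components.
d = 14
d(d+1)/2 = 14 * 15 / 2 = 210 / 2 = 105

105


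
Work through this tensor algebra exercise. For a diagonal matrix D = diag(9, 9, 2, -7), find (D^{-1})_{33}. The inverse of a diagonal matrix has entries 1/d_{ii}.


For a diagonal matrix, the inverse has entries (D^{-1})_{ii} = 1/d_{ii}.
The diagonal entries are: d_{11} = 9, d_{22} = 9, d_{33} = 2, d_{44} = -7
We need (D^{-1})_{33} = 1/d_{33} = 1/2 = 1/2

1/2


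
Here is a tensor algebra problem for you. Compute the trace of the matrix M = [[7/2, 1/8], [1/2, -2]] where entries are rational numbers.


The trace is the sum of diagonal entries.
Diagonal: M[1,1] = 7/2, M[2,2] = -2
Tr(M) = 7/2 + -2
Computing step by step:
After adding M[1,1]: 7/2
After adding M[2,2]: 3/2
Tr(M) = 3/2

3/2


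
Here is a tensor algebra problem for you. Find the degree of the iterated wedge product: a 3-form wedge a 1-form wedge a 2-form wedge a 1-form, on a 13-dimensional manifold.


The degree of a wedge product is the sum of the degrees of the individual forms.
Degrees: 3, 1, 2, 1
Total degree = 3 + 1 + 2 + 1 = 7

7


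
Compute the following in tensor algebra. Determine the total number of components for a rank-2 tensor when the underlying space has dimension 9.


The number of components of a rank-r tensor in d dimensions is d^r.
Here d = 9 and r = 2.
9^2 = 81

81


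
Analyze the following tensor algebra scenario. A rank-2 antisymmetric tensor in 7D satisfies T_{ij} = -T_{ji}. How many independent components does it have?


An antisymmetric rank-2 tensor satisfies A_{ij} = -A_{ji}, so diagonal entries are zero.
The independent components are the upper-triangular entries: C(n, 2) = n(n-1)/2.
n = 7
C(7, 2) = 7 * 6 / 2 = 42 / 2 = 21

21


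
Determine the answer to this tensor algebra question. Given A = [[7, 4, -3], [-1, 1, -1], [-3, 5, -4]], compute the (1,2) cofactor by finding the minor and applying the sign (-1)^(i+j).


To find cofactor C_{12}, delete row 1 and column 2.
The resulting 2x2 submatrix is: [[-1, -1], [-3, -4]]
Minor M_{12} = -1*-4 - -1*-3
  = 4 - 3 = 1
Sign = (-1)^(1+2) = (-1)^3 = -1
Cofactor C_{12} = -1 * 1 = -1

-1


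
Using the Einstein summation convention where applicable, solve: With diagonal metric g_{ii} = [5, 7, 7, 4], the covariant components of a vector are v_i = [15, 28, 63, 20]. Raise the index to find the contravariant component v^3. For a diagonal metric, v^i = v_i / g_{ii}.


To raise an index with a diagonal metric: v^i = v_i / g_{ii}.
For index 3: v_3 = 63, g_{33} = 7
v^3 = 63 / 7 = 9

9


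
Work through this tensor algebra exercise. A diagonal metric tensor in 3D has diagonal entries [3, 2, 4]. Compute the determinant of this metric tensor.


For a diagonal metric, the determinant is the product of diagonal entries.
Diagonal entries: 3, 2, 4
det(g) = 3 * 2 * 4 = 24

24


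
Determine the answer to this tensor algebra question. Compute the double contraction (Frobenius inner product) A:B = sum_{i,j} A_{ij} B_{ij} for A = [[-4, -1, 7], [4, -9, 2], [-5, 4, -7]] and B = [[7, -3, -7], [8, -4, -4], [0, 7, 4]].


A:B = sum over all i,j of A_{ij} * B_{ij}.
Row 1: -4*7=-28, -1*-3=3, 7*-7=-49 => row sum = -74
Row 2: 4*8=32, -9*-4=36, 2*-4=-8 => row sum = 60
Row 3: -5*0=0, 4*7=28, -7*4=-28 => row sum = 0
Total = -74 + 60 + 0 = -14

-14


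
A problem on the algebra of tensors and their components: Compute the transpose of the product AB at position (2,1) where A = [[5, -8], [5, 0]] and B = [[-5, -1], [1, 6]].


(AB)^T_{ij} = (AB)_{ji} = sum_k A_{jk} B_{ki}.
For i=2, j=1 we need (AB)_{12}:
A_{11} * B_{12} = 5 * -1 = -5
A_{12} * B_{22} = -8 * 6 = -48
Sum = -5 + -48 = -53

-53


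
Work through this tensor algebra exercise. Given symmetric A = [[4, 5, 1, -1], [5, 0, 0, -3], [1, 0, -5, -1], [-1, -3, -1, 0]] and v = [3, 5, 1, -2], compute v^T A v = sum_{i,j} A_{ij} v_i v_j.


First compute Av:
(Av)_1 = 4*3 + 5*5 + 1*1 + -1*-2 = 40
(Av)_2 = 5*3 + 0*5 + 0*1 + -3*-2 = 21
(Av)_3 = 1*3 + 0*5 + -5*1 + -1*-2 = 0
(Av)_4 = -1*3 + -3*5 + -1*1 + 0*-2 = -19
Av = [40, 21, 0, -19]
Then v^T (Av) = 3*40 + 5*21 + 1*0 + -2*-19
= 120 + 105 + 0 + 38 = 263

263


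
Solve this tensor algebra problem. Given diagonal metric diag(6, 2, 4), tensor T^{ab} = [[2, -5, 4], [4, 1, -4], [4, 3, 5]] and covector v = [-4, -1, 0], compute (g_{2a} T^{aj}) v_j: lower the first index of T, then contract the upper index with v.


Step 1: lower the first index. For a diagonal metric, g_{ia} T^{aj} = g_{ii} T^{ij} (no sum on i).
g_{22} = 2
S_2{}^1 = 2 * T^{21} = 2 * 4 = 8
S_2{}^2 = 2 * T^{22} = 2 * 1 = 2
S_2{}^3 = 2 * T^{23} = 2 * -4 = -8
Step 2: contract S_2{}^j with v_j.
S_2{}^1 * v_1 = 8 * -4 = -32
S_2{}^2 * v_2 = 2 * -1 = -2
S_2{}^3 * v_3 = -8 * 0 = 0
Result = -32 + -2 + 0 = -34

-34


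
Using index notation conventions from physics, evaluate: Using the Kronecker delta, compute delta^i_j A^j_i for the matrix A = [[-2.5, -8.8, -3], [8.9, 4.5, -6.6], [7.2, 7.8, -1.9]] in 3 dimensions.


The contraction (trace) of a rank-2 tensor is the sum of its diagonal elements.
Diagonal entries: A[1,1] = -2.5, A[2,2] = 4.5, A[3,3] = -1.9
Tr(A) = -2.5 + 4.5 + -1.9 = 0.1

0.1


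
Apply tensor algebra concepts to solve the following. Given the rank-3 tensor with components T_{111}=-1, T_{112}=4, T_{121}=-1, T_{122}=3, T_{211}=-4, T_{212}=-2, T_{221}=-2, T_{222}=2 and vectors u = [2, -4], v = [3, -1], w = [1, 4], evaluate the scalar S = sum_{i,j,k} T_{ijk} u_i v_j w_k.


S = sum over i,j,k of T_{ijk} u_i v_j w_k. Expanding all 8 terms:
T_{111}*u_1*v_1*w_1 = -1*2*3*1 = -6  (running total: -6)
T_{112}*u_1*v_1*w_2 = 4*2*3*4 = 96  (running total: 90)
T_{121}*u_1*v_2*w_1 = -1*2*-1*1 = 2  (running total: 92)
T_{122}*u_1*v_2*w_2 = 3*2*-1*4 = -24  (running total: 68)
T_{211}*u_2*v_1*w_1 = -4*-4*3*1 = 48  (running total: 116)
T_{212}*u_2*v_1*w_2 = -2*-4*3*4 = 96  (running total: 212)
T_{221}*u_2*v_2*w_1 = -2*-4*-1*1 = -8  (running total: 204)
T_{222}*u_2*v_2*w_2 = 2*-4*-1*4 = 32  (running total: 236)
S = 236

236


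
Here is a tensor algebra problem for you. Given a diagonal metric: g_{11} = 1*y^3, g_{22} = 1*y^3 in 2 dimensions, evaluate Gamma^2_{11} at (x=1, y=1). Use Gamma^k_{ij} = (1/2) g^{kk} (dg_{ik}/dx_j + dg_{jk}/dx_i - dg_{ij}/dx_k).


For a diagonal metric, Gamma^k_{ij} = (1/2) g^{kk} (dg_{ik}/dx_j + dg_{jk}/dx_i - dg_{ij}/dx_k).
The metric is diagonal, so g_{ab} = 0 for a != b.
At the given point: g_{11} = 1, g_{22} = 1
g^{22} = 1/1
dg_{12}/dx_1 = 0 (off-diagonal)
dg_{12}/dx_1 = 0 (off-diagonal)
dg_{11}/dx_2 = dg_{11}/dx_2 = 3
Numerator = 0 + 0 - 3 = -3
Gamma^2_{11} = -3 / (2 * 1) = -3/2

-3/2


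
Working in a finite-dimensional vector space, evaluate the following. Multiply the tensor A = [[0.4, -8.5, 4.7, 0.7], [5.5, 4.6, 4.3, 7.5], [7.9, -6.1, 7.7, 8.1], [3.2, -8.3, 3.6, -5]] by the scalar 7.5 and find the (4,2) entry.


Scalar multiplication: (cA)_{ij} = c * A_{ij}.
c = 7.5
A_{42} = -8.3
(cA)_{42} = 7.5 * -8.3 = -62.25

-62.25


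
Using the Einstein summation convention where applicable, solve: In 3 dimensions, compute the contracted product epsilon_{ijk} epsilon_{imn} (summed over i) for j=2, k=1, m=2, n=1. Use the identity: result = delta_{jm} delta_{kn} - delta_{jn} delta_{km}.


Using the identity: epsilon_{ijk} epsilon_{imn} = delta_{jm} delta_{kn} - delta_{jn} delta_{km}.
delta_{22} = 1
delta_{11} = 1
delta_{21} = 0
delta_{12} = 0
Result = 1 * 1 - 0 * 0 = 1 - 0 = 1

1


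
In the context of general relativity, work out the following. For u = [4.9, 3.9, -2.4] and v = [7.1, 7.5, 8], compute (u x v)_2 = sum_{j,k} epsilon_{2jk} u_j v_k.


(u x v)_2 = sum_{j,k} epsilon_{2jk} u_j v_k. Only permutations of (1,2,3) contribute; the two non-zero terms are:
eps_{213} u_1 v_3 = -1 * 4.9 * 8 = -39.2
eps_{231} u_3 v_1 = 1 * -2.4 * 7.1 = -17.04
(u x v)_2 = -56.24

-56.24


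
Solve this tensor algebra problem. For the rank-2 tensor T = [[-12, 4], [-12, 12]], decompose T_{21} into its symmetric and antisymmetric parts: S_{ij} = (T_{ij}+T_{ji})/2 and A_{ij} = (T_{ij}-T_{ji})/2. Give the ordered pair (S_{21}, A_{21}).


T_{21} = -12
T_{12} = 4
S_{21} = (-12 + 4)/2 = -8/2 = -4
A_{21} = (-12 - 4)/2 = -16/2 = -8
Check: S + A = -4 + -8 = -12 = T_{21}.

(-4, -8)


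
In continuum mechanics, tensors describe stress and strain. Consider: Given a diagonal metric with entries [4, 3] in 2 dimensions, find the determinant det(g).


For a diagonal metric, the determinant is the product of diagonal entries.
Diagonal entries: 4, 3
det(g) = 4 * 3 = 12

12


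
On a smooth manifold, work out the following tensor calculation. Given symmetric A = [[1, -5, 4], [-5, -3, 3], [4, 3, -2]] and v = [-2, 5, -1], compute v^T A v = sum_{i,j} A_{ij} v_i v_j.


First compute Av:
(Av)_1 = 1*-2 + -5*5 + 4*-1 = -31
(Av)_2 = -5*-2 + -3*5 + 3*-1 = -8
(Av)_3 = 4*-2 + 3*5 + -2*-1 = 9
Av = [-31, -8, 9]
Then v^T (Av) = -2*-31 + 5*-8 + -1*9
= 62 + -40 + -9 = 13

13


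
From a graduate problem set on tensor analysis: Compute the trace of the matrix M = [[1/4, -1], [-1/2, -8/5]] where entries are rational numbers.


The trace is the sum of diagonal entries.
Diagonal: M[1,1] = 1/4, M[2,2] = -8/5
Tr(M) = 1/4 + -8/5
Computing step by step:
After adding M[1,1]: 1/4
After adding M[2,2]: -27/20
Tr(M) = -27/20

-27/20


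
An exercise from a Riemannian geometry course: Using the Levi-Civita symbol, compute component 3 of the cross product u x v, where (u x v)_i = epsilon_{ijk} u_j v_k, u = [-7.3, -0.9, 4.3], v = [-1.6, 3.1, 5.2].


(u x v)_3 = sum_{j,k} epsilon_{3jk} u_j v_k. Only permutations of (1,2,3) contribute; the two non-zero terms are:
eps_{312} u_1 v_2 = 1 * -7.3 * 3.1 = -22.63
eps_{321} u_2 v_1 = -1 * -0.9 * -1.6 = -1.44
(u x v)_3 = -24.07

-24.07


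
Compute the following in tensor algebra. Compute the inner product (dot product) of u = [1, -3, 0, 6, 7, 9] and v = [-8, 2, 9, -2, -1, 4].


The inner product u . v = sum of u_i * v_i.
Term-by-term: 1 * -8, -3 * 2, 0 * 9, 6 * -2, 7 * -1, 9 * 4
Products: -8, -6, 0, -12, -7, 36
Sum = -8 + -6 + 0 + -12 + -7 + 36 = 3

3


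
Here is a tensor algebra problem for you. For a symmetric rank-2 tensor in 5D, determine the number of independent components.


A symmetric rank-2 tensor in d dimensions has d(d+1)/2 independent components.
d = 5
d(d+1)/2 = 5 * 6 / 2 = 30 / 2 = 15

15


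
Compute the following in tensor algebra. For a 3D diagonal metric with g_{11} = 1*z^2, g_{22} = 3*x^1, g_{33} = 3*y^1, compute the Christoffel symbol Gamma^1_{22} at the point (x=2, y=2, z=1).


For a diagonal metric, Gamma^k_{ij} = (1/2) g^{kk} (dg_{ik}/dx_j + dg_{jk}/dx_i - dg_{ij}/dx_k).
The metric is diagonal, so g_{ab} = 0 for a != b.
At the given point: g_{11} = 1, g_{22} = 6, g_{33} = 6
g^{11} = 1/1
dg_{21}/dx_2 = 0 (off-diagonal)
dg_{21}/dx_2 = 0 (off-diagonal)
dg_{22}/dx_1 = dg_{22}/dx_1 = 3
Numerator = 0 + 0 - 3 = -3
Gamma^1_{22} = -3 / (2 * 1) = -3/2

-3/2


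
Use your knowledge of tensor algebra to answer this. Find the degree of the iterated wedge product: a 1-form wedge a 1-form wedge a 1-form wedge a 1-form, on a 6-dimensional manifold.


The degree of a wedge product is the sum of the degrees of the individual forms.
Degrees: 1, 1, 1, 1
Total degree = 1 + 1 + 1 + 1 = 4

4


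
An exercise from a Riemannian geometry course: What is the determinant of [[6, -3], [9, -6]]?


For a 2x2 matrix [[a, b], [c, d]], det = a*d - b*c.
a = 6, b = -3, c = 9, d = -6
a*d = 6 * -6 = -36
b*c = -3 * 9 = -27
det = -36 - -27 = -9

-9


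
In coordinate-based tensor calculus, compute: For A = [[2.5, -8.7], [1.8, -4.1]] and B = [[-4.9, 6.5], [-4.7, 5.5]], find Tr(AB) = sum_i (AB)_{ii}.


Tr(AB) = sum_i (AB)_{ii} where (AB)_{ii} = sum_k A_{ik} B_{ki}.
(AB)_{11} = 2.5*-4.9 + -8.7*-4.7 = 28.64
(AB)_{22} = 1.8*6.5 + -4.1*5.5 = -10.85
Tr(AB) = 28.64 + -10.85 = 17.79

17.79


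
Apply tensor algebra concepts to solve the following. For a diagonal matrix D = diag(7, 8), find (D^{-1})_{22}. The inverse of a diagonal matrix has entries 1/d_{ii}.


For a diagonal matrix, the inverse has entries (D^{-1})_{ii} = 1/d_{ii}.
The diagonal entries are: d_{11} = 7, d_{22} = 8
We need (D^{-1})_{22} = 1/d_{22} = 1/8 = 1/8

1/8


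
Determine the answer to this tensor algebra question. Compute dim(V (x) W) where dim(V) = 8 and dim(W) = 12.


The dimension of a tensor product is the product of dimensions.
dim(V) = 8, dim(W) = 12
dim(V (x) W) = 8 * 12 = 96

96


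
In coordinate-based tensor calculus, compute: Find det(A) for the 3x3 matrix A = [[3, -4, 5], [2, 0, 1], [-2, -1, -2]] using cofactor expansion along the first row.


Expanding along the first row, det(A) = a11*M_11 - a12*M_12 + a13*M_13, where M_1j is the (1,j) minor.
Minor M_11 = 0*-2 - 1*-1 = 1
Minor M_12 = 2*-2 - 1*-2 = -2
Minor M_13 = 2*-1 - 0*-2 = -2
det = 3*(1) - -4*(-2) + 5*(-2)
    = 3 - 8 + -10
    = -15

-15


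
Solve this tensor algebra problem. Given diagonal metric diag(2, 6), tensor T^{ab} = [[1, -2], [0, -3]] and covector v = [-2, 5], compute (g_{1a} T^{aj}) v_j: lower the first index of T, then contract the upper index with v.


Step 1: lower the first index. For a diagonal metric, g_{ia} T^{aj} = g_{ii} T^{ij} (no sum on i).
g_{11} = 2
S_1{}^1 = 2 * T^{11} = 2 * 1 = 2
S_1{}^2 = 2 * T^{12} = 2 * -2 = -4
Step 2: contract S_1{}^j with v_j.
S_1{}^1 * v_1 = 2 * -2 = -4
S_1{}^2 * v_2 = -4 * 5 = -20
Result = -4 + -20 = -24

-24


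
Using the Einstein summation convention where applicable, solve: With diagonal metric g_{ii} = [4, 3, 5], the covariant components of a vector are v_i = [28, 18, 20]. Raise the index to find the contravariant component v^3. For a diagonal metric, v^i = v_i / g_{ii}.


To raise an index with a diagonal metric: v^i = v_i / g_{ii}.
For index 3: v_3 = 20, g_{33} = 5
v^3 = 20 / 5 = 4

4


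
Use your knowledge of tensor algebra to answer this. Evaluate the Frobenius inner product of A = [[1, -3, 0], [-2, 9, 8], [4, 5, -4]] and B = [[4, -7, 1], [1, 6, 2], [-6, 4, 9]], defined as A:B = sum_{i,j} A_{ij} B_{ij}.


A:B = sum over all i,j of A_{ij} * B_{ij}.
Row 1: 1*4=4, -3*-7=21, 0*1=0 => row sum = 25
Row 2: -2*1=-2, 9*6=54, 8*2=16 => row sum = 68
Row 3: 4*-6=-24, 5*4=20, -4*9=-36 => row sum = -40
Total = 25 + 68 + -40 = 53

53


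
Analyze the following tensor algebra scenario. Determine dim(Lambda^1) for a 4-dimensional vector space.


The dimension of the space of p-forms on an n-dimensional space is C(n, p).
n = 4, p = 1
C(4, 1) = 4! / (1! * 3!) = 4

4


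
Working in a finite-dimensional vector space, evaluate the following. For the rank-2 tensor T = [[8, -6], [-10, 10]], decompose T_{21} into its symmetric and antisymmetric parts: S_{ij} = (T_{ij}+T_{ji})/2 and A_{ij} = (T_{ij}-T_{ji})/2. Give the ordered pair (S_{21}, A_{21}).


T_{21} = -10
T_{12} = -6
S_{21} = (-10 + -6)/2 = -16/2 = -8
A_{21} = (-10 - -6)/2 = -4/2 = -2
Check: S + A = -8 + -2 = -10 = T_{21}.

(-8, -2)


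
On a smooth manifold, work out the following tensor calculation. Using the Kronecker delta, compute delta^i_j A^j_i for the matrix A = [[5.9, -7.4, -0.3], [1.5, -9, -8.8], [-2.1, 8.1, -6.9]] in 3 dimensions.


The contraction (trace) of a rank-2 tensor is the sum of its diagonal elements.
Diagonal entries: A[1,1] = 5.9, A[2,2] = -9, A[3,3] = -6.9
Tr(A) = 5.9 + -9 + -6.9 = -10

-10


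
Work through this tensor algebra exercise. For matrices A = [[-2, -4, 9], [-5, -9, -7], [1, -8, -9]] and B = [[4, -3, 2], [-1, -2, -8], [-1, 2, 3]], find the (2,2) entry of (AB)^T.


(AB)^T_{ij} = (AB)_{ji} = sum_k A_{jk} B_{ki}.
For i=2, j=2 we need (AB)_{22}:
A_{21} * B_{12} = -5 * -3 = 15
A_{22} * B_{22} = -9 * -2 = 18
A_{23} * B_{32} = -7 * 2 = -14
Sum = 15 + 18 + -14 = 19

19


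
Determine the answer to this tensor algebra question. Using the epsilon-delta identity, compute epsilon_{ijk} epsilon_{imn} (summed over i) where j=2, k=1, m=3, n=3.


Using the identity: epsilon_{ijk} epsilon_{imn} = delta_{jm} delta_{kn} - delta_{jn} delta_{km}.
delta_{23} = 0
delta_{13} = 0
delta_{23} = 0
delta_{13} = 0
Result = 0 * 0 - 0 * 0 = 0 - 0 = 0

0


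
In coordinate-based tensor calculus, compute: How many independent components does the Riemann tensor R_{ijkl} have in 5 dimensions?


The Riemann tensor in d dimensions has d^2(d^2 - 1)/12 independent components.
d = 5, so d^2 = 25
d^2 - 1 = 24
d^2(d^2 - 1) = 25 * 24 = 600
Divide by 12: 600 / 12 = 50

50


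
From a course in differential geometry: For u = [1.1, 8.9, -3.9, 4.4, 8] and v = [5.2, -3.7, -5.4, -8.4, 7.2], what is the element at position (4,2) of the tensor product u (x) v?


The outer product entry T_{ij} = u_i * v_j.
We need i=4, j=2.
u_4 = 4.4, v_2 = -3.7
T_{4,2} = 4.4 * -3.7 = -16.28

-16.28


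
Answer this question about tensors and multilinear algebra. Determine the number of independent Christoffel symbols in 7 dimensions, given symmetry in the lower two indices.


Christoffel symbols Gamma^k_{ij} are symmetric in i,j, so there are d * d(d+1)/2 independent symbols.
d = 7
d(d+1)/2 = 7 * 8 / 2 = 28
Total = 7 * 28 = 196

196


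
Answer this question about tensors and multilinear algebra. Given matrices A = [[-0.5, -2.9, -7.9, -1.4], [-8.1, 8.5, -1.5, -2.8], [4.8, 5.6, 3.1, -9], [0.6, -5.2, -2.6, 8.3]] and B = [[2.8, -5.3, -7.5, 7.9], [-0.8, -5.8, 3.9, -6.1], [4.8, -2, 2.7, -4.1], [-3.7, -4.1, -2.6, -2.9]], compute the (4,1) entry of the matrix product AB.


(AB)_{ij} = sum_k A_{ik} B_{kj}.
For i=4, j=1:
A_{41} * B_{11} = 0.6 * 2.8 = 1.68
A_{42} * B_{21} = -5.2 * -0.8 = 4.16
A_{43} * B_{31} = -2.6 * 4.8 = -12.48
A_{44} * B_{41} = 8.3 * -3.7 = -30.71
Sum = 1.68 + 4.16 + -12.48 + -30.71 = -37.35

-37.35


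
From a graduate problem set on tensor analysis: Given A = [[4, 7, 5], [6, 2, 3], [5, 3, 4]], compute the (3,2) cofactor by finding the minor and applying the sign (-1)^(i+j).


To find cofactor C_{32}, delete row 3 and column 2.
The resulting 2x2 submatrix is: [[4, 5], [6, 3]]
Minor M_{32} = 4*3 - 5*6
  = 12 - 30 = -18
Sign = (-1)^(3+2) = (-1)^5 = -1
Cofactor C_{32} = -1 * -18 = 18

18


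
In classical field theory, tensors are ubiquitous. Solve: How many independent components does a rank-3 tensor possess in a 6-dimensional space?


The number of components of a rank-r tensor in d dimensions is d^r.
Here d = 6 and r = 3.
6^3 = 216

216


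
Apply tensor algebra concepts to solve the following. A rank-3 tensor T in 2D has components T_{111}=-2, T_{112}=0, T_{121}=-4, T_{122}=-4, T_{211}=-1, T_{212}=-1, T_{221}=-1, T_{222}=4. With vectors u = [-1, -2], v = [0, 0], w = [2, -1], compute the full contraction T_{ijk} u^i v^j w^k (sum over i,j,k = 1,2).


S = sum over i,j,k of T_{ijk} u_i v_j w_k. Expanding all 8 terms:
T_{111}*u_1*v_1*w_1 = -2*-1*0*2 = 0  (running total: 0)
T_{112}*u_1*v_1*w_2 = 0*-1*0*-1 = 0  (running total: 0)
T_{121}*u_1*v_2*w_1 = -4*-1*0*2 = 0  (running total: 0)
T_{122}*u_1*v_2*w_2 = -4*-1*0*-1 = 0  (running total: 0)
T_{211}*u_2*v_1*w_1 = -1*-2*0*2 = 0  (running total: 0)
T_{212}*u_2*v_1*w_2 = -1*-2*0*-1 = 0  (running total: 0)
T_{221}*u_2*v_2*w_1 = -1*-2*0*2 = 0  (running total: 0)
T_{222}*u_2*v_2*w_2 = 4*-2*0*-1 = 0  (running total: 0)
S = 0

0


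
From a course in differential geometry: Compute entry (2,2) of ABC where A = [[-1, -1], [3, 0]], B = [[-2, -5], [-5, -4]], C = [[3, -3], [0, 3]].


(ABC)_{22} = sum_m (AB)_{2m} C_{m2}. First compute row 2 of AB.
(AB)_{21} = 3*-2 + 0*-5 = -6
(AB)_{22} = 3*-5 + 0*-4 = -15
Now contract with column 2 of C:
(AB)_{21} * C_{12} = -6 * -3 = 18
(AB)_{22} * C_{22} = -15 * 3 = -45
(ABC)_{22} = 18 + -45 = -27

-27


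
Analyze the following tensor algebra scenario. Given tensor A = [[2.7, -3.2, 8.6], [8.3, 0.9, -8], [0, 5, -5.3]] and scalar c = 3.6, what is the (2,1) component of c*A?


Scalar multiplication: (cA)_{ij} = c * A_{ij}.
c = 3.6
A_{21} = 8.3
(cA)_{21} = 3.6 * 8.3 = 29.88

29.88


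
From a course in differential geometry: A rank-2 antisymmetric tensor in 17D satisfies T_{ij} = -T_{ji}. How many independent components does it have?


An antisymmetric rank-2 tensor satisfies A_{ij} = -A_{ji}, so diagonal entries are zero.
The independent components are the upper-triangular entries: C(n, 2) = n(n-1)/2.
n = 17
C(17, 2) = 17 * 16 / 2 = 272 / 2 = 136

136


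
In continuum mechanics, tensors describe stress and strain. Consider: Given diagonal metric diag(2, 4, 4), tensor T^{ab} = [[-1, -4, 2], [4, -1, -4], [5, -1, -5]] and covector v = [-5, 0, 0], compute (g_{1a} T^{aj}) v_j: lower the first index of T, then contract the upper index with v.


Step 1: lower the first index. For a diagonal metric, g_{ia} T^{aj} = g_{ii} T^{ij} (no sum on i).
g_{11} = 2
S_1{}^1 = 2 * T^{11} = 2 * -1 = -2
S_1{}^2 = 2 * T^{12} = 2 * -4 = -8
S_1{}^3 = 2 * T^{13} = 2 * 2 = 4
Step 2: contract S_1{}^j with v_j.
S_1{}^1 * v_1 = -2 * -5 = 10
S_1{}^2 * v_2 = -8 * 0 = 0
S_1{}^3 * v_3 = 4 * 0 = 0
Result = 10 + 0 + 0 = 10

10


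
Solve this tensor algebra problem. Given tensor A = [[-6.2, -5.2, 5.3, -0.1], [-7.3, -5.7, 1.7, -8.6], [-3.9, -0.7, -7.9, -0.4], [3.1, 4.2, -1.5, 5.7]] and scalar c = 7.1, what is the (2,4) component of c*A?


Scalar multiplication: (cA)_{ij} = c * A_{ij}.
c = 7.1
A_{24} = -8.6
(cA)_{24} = 7.1 * -8.6 = -61.06

-61.06


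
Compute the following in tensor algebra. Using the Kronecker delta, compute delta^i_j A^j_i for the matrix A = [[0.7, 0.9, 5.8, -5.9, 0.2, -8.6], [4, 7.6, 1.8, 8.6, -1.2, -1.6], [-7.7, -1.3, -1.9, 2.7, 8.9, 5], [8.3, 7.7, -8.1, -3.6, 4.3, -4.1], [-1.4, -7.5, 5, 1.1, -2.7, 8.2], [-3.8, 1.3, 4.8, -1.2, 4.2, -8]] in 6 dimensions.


The contraction (trace) of a rank-2 tensor is the sum of its diagonal elements.
Diagonal entries: A[1,1] = 0.7, A[2,2] = 7.6, A[3,3] = -1.9, A[4,4] = -3.6, A[5,5] = -2.7, A[6,6] = -8
Tr(A) = 0.7 + 7.6 + -1.9 + -3.6 + -2.7 + -8 = -7.9

-7.9


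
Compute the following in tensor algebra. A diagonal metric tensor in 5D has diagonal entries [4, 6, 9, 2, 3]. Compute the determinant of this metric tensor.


For a diagonal metric, the determinant is the product of diagonal entries.
Diagonal entries: 4, 6, 9, 2, 3
det(g) = 4 * 6 * 9 * 2 * 3 = 1296

1296


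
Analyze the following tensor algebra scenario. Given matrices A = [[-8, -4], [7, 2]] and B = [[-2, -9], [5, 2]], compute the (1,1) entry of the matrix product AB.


(AB)_{ij} = sum_k A_{ik} B_{kj}.
For i=1, j=1:
A_{11} * B_{11} = -8 * -2 = 16
A_{12} * B_{21} = -4 * 5 = -20
Sum = 16 + -20 = -4

-4


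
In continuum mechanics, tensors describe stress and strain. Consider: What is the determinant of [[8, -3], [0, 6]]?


For a 2x2 matrix [[a, b], [c, d]], det = a*d - b*c.
a = 8, b = -3, c = 0, d = 6
a*d = 8 * 6 = 48
b*c = -3 * 0 = 0
det = 48 - 0 = 48

48


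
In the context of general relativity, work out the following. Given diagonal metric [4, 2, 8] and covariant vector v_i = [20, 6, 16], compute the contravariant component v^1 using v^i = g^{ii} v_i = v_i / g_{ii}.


To raise an index with a diagonal metric: v^i = v_i / g_{ii}.
For index 1: v_1 = 20, g_{11} = 4
v^1 = 20 / 4 = 5

5


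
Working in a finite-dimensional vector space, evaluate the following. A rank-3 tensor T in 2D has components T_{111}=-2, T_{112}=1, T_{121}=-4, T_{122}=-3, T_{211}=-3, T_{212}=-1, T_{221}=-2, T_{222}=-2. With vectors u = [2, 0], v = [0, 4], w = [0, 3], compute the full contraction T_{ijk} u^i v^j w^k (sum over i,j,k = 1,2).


S = sum over i,j,k of T_{ijk} u_i v_j w_k. Expanding all 8 terms:
T_{111}*u_1*v_1*w_1 = -2*2*0*0 = 0  (running total: 0)
T_{112}*u_1*v_1*w_2 = 1*2*0*3 = 0  (running total: 0)
T_{121}*u_1*v_2*w_1 = -4*2*4*0 = 0  (running total: 0)
T_{122}*u_1*v_2*w_2 = -3*2*4*3 = -72  (running total: -72)
T_{211}*u_2*v_1*w_1 = -3*0*0*0 = 0  (running total: -72)
T_{212}*u_2*v_1*w_2 = -1*0*0*3 = 0  (running total: -72)
T_{221}*u_2*v_2*w_1 = -2*0*4*0 = 0  (running total: -72)
T_{222}*u_2*v_2*w_2 = -2*0*4*3 = 0  (running total: -72)
S = -72

-72


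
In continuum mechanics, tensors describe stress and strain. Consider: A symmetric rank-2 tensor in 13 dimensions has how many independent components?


A symmetric rank-2 tensor in d dimensions has d(d+1)/2 independent components.
d = 13
d(d+1)/2 = 13 * 14 / 2 = 182 / 2 = 91

91


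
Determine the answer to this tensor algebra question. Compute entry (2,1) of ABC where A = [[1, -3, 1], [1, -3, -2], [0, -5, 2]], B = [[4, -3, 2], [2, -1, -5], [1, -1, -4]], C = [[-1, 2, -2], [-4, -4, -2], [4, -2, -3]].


(ABC)_{21} = sum_m (AB)_{2m} C_{m1}. First compute row 2 of AB.
(AB)_{21} = 1*4 + -3*2 + -2*1 = -4
(AB)_{22} = 1*-3 + -3*-1 + -2*-1 = 2
(AB)_{23} = 1*2 + -3*-5 + -2*-4 = 25
Now contract with column 1 of C:
(AB)_{21} * C_{11} = -4 * -1 = 4
(AB)_{22} * C_{21} = 2 * -4 = -8
(AB)_{23} * C_{31} = 25 * 4 = 100
(ABC)_{21} = 4 + -8 + 100 = 96

96


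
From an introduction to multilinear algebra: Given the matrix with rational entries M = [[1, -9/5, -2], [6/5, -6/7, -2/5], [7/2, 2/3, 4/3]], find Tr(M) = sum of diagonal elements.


The trace is the sum of diagonal entries.
Diagonal: M[1,1] = 1, M[2,2] = -6/7, M[3,3] = 4/3
Tr(M) = 1 + -6/7 + 4/3
Computing step by step:
After adding M[1,1]: 1
After adding M[2,2]: 1/7
After adding M[3,3]: 31/21
Tr(M) = 31/21

31/21


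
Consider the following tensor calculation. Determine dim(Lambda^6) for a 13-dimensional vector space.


The dimension of the space of p-forms on an n-dimensional space is C(n, p).
n = 13, p = 6
C(13, 6) = 13! / (6! * 7!) = 1716

1716


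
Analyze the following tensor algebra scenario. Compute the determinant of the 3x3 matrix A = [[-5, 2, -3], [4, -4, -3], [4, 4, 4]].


Expanding along the first row, det(A) = a11*M_11 - a12*M_12 + a13*M_13, where M_1j is the (1,j) minor.
Minor M_11 = -4*4 - -3*4 = -4
Minor M_12 = 4*4 - -3*4 = 28
Minor M_13 = 4*4 - -4*4 = 32
det = -5*(-4) - 2*(28) + -3*(32)
    = 20 - 56 + -96
    = -132

-132


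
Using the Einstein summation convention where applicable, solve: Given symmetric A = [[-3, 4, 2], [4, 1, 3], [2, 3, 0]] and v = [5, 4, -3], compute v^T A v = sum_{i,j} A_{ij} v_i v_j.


First compute Av:
(Av)_1 = -3*5 + 4*4 + 2*-3 = -5
(Av)_2 = 4*5 + 1*4 + 3*-3 = 15
(Av)_3 = 2*5 + 3*4 + 0*-3 = 22
Av = [-5, 15, 22]
Then v^T (Av) = 5*-5 + 4*15 + -3*22
= -25 + 60 + -66 = -31

-31


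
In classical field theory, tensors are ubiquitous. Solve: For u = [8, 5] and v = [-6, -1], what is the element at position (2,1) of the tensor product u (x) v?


The outer product entry T_{ij} = u_i * v_j.
We need i=2, j=1.
u_2 = 5, v_1 = -6
T_{2,1} = 5 * -6 = -30

-30


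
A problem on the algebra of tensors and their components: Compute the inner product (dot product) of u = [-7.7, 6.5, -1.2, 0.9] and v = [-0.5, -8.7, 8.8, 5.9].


The inner product u . v = sum of u_i * v_i.
Term-by-term: -7.7 * -0.5, 6.5 * -8.7, -1.2 * 8.8, 0.9 * 5.9
Products: 3.85, -56.55, -10.56, 5.31
Sum = 3.85 + -56.55 + -10.56 + 5.31 = -57.95

-57.95


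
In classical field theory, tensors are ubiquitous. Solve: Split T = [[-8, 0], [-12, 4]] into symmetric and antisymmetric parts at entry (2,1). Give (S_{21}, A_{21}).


T_{21} = -12
T_{12} = 0
S_{21} = (-12 + 0)/2 = -12/2 = -6
A_{21} = (-12 - 0)/2 = -12/2 = -6
Check: S + A = -6 + -6 = -12 = T_{21}.

(-6, -6)


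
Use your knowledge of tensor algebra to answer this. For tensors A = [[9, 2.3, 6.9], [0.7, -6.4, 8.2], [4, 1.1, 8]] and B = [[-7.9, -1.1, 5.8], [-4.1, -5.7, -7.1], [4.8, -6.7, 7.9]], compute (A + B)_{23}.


Tensor addition is component-wise: (A + B)_{ij} = A_{ij} + B_{ij}.
A_{23} = 8.2
B_{23} = -7.1
(A + B)_{23} = 8.2 + -7.1 = 1.1

1.1


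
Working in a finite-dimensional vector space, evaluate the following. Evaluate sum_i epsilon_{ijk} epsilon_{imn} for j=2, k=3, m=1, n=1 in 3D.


Using the identity: epsilon_{ijk} epsilon_{imn} = delta_{jm} delta_{kn} - delta_{jn} delta_{km}.
delta_{21} = 0
delta_{31} = 0
delta_{21} = 0
delta_{31} = 0
Result = 0 * 0 - 0 * 0 = 0 - 0 = 0

0


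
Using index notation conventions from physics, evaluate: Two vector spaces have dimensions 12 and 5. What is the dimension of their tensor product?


The dimension of a tensor product is the product of dimensions.
dim(V) = 12, dim(W) = 5
dim(V (x) W) = 12 * 5 = 60

60


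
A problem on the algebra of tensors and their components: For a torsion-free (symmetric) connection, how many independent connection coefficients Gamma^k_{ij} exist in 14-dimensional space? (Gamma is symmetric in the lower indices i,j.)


Christoffel symbols Gamma^k_{ij} are symmetric in i,j, so there are d * d(d+1)/2 independent symbols.
d = 14
d(d+1)/2 = 14 * 15 / 2 = 105
Total = 14 * 105 = 1470

1470


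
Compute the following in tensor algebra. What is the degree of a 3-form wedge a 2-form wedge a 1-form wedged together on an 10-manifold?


The degree of a wedge product is the sum of the degrees of the individual forms.
Degrees: 3, 2, 1
Total degree = 3 + 2 + 1 = 6

6


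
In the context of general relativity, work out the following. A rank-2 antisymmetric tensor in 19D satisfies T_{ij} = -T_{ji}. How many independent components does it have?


An antisymmetric rank-2 tensor satisfies A_{ij} = -A_{ji}, so diagonal entries are zero.
The independent components are the upper-triangular entries: C(n, 2) = n(n-1)/2.
n = 19
C(19, 2) = 19 * 18 / 2 = 342 / 2 = 171

171


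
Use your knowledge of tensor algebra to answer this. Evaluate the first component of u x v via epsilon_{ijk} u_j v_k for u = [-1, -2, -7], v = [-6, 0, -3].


(u x v)_1 = sum_{j,k} epsilon_{1jk} u_j v_k. Only permutations of (1,2,3) contribute; the two non-zero terms are:
eps_{123} u_2 v_3 = 1 * -2 * -3 = 6
eps_{132} u_3 v_2 = -1 * -7 * 0 = 0
(u x v)_1 = 6

6


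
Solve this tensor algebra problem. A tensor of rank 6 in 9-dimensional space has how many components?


The number of components of a rank-r tensor in d dimensions is d^r.
Here d = 9 and r = 6.
9^6 = 531441

531441


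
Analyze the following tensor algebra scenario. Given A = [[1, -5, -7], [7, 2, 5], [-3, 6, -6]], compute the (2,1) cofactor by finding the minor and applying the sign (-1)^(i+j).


To find cofactor C_{21}, delete row 2 and column 1.
The resulting 2x2 submatrix is: [[-5, -7], [6, -6]]
Minor M_{21} = -5*-6 - -7*6
  = 30 - -42 = 72
Sign = (-1)^(2+1) = (-1)^3 = -1
Cofactor C_{21} = -1 * 72 = -72

-72


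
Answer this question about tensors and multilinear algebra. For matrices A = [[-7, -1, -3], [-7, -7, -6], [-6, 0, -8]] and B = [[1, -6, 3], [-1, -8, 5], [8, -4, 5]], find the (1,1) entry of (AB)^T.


(AB)^T_{ij} = (AB)_{ji} = sum_k A_{jk} B_{ki}.
For i=1, j=1 we need (AB)_{11}:
A_{11} * B_{11} = -7 * 1 = -7
A_{12} * B_{21} = -1 * -1 = 1
A_{13} * B_{31} = -3 * 8 = -24
Sum = -7 + 1 + -24 = -30

-30


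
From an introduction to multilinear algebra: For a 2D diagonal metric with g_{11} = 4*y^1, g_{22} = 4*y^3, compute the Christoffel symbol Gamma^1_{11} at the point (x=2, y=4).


For a diagonal metric, Gamma^k_{ij} = (1/2) g^{kk} (dg_{ik}/dx_j + dg_{jk}/dx_i - dg_{ij}/dx_k).
The metric is diagonal, so g_{ab} = 0 for a != b.
At the given point: g_{11} = 16, g_{22} = 256
g^{11} = 1/16
dg_{11}/dx_1 = dg_{11}/dx_1 = 0
dg_{11}/dx_1 = dg_{11}/dx_1 = 0
dg_{11}/dx_1 = dg_{11}/dx_1 = 0
Numerator = 0 + 0 - 0 = 0
Gamma^1_{11} = 0 / (2 * 16) = 0

0
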